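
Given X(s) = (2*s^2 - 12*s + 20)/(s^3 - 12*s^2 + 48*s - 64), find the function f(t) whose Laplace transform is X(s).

Factor the denominator: s^3 - 12*s^2 + 48*s - 64 = (s - 4)^3.
Partial fraction decomposition gives [2/(s - 4)] + [4/(s - 4)^2] + [4/(s - 4)^3].
Invert each term: 2/(s - 4) ↔ 2e^(4t); 4/(s - 4)^2 ↔ 4t·e^(4t); 4/(s - 4)^3 ↔ (2)t^2·e^(4t).

f(t) = 2*t^2*exp(4*t) + 4*t*exp(4*t) + 2*exp(4*t)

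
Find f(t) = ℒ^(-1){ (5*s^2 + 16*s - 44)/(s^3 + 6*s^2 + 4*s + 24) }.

f(t) = -4*sin(2*t) + 4*cos(2*t) + exp(-6*t)

Factor the denominator: s^3 + 6*s^2 + 4*s + 24 = (s + 6)*(s^2 + 4).
Partial fraction decomposition gives [1/(s + 6)] + [4*s/(s^2 + 4)] + [-8/(s^2 + 4)].
Invert each term: 1/(s + 6) ↔ e^(-6t); 4·s/(s^2 + 4) ↔ 4cos(2t); -4·2/(s^2 + 4) ↔ -4sin(2t).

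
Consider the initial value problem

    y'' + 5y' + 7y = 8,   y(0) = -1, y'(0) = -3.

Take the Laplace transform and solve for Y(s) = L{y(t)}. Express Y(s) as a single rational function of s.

Y(s) = (-s^2 - 8*s + 8)/(s^3 + 5*s^2 + 7*s)

Transform both sides with L{·}.
The derivative rules (L{y''} = s^2 Y - s·y(0) - y'(0) and L{y'} = sY - y(0), with y(0) = -1, y'(0) = -3) turn the left side into (s^2 + 5*s + 7)Y - (-s - 8).
The right side is L{8} = 8/s.
So (s^2 + 5*s + 7)Y = 8/s + (-s - 8).
Isolate Y and clear denominators.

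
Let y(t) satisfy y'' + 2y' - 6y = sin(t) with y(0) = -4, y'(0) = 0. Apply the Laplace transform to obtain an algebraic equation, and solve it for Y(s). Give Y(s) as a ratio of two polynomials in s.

Y(s) = (-4*s^3 - 8*s^2 - 4*s - 7)/(s^4 + 2*s^3 - 5*s^2 + 2*s - 6)

Laplace-transform each side.
Using L{y''} = s^2 Y - s·y(0) - y'(0) and L{y'} = sY - y(0), with y(0) = -4, y'(0) = 0, the left side becomes (s^2 + 2*s - 6)Y - (-4*s - 8).
The right side is L{sin(t)} = 1/(s^2 + 1).
So (s^2 + 2*s - 6)Y = 1/(s^2 + 1) + (-4*s - 8).
Solve for Y(s) and write it as one ratio of polynomials.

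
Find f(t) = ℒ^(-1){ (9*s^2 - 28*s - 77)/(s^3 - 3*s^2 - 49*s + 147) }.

Factor the denominator: s^3 - 3*s^2 - 49*s + 147 = (s - 7)*(s - 3)*(s + 7).
Partial fraction decomposition gives [2/(s - 3)] + [3/(s - 7)] + [4/(s + 7)].
Invert each term: 2/(s - 3) ↔ 2e^(3t); 3/(s - 7) ↔ 3e^(7t); 4/(s + 7) ↔ 4e^(-7t).

f(t) = 3*exp(7*t) + 2*exp(3*t) + 4*exp(-7*t)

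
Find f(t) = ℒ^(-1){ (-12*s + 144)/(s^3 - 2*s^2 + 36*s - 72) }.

Factor the denominator: s^3 - 2*s^2 + 36*s - 72 = (s - 2)*(s^2 + 36).
Partial fraction decomposition gives [3/(s - 2)] + [-3*s/(s^2 + 36)] + [-18/(s^2 + 36)].
Invert each term: 3/(s - 2) ↔ 3e^(2t); -3·s/(s^2 + 36) ↔ -3cos(6t); -3·6/(s^2 + 36) ↔ -3sin(6t).

f(t) = 3*exp(2*t) - 3*sin(6*t) - 3*cos(6*t)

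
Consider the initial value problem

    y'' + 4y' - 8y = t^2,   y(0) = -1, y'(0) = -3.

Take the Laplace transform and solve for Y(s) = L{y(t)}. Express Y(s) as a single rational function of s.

Apply the Laplace transform to the equation.
The derivative rules (L{y''} = s^2 Y - s·y(0) - y'(0) and L{y'} = sY - y(0), with y(0) = -1, y'(0) = -3) turn the left side into (s^2 + 4*s - 8)Y - (-s - 7).
The right side is L{t^2} = 2/s^3.
So (s^2 + 4*s - 8)Y = 2/s^3 + (-s - 7).
Divide through and combine into a single rational function.

Y(s) = (-s^4 - 7*s^3 + 2)/(s^5 + 4*s^4 - 8*s^3)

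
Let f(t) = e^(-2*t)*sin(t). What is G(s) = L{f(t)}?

G(s) = 1/((s + 2)^2 + 1)

L{sin(t)} = 1/(s^2 + 1).
By the first shifting theorem, multiplying by e^(-2t) replaces s with s + 2.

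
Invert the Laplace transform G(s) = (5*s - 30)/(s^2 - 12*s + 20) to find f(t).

Rewrite the denominator: s^2 - 12*s + 20 = (s - 6)^2 - 16.
The form in (s - 6) signals a first-shifting-theorem factor e^(6t).
Since L{cosh(4t)} = s/(s^2 - 16), the inverse is e^(6*t)*cosh(4*t), scaled by 5.

f(t) = 5*exp(6*t)*cosh(4*t)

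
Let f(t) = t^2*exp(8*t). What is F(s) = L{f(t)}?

F(s) = 2/(s - 8)^3

L{t^2} = 2!/s^3 = 2/s^3.
By the first shifting theorem, multiplying by e^(8t) replaces s with s - 8.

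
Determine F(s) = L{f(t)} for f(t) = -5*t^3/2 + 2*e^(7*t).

By linearity of the Laplace transform, transform each term separately.
(-5/2)·[L{t^3} = 3!/s^4 = 6/s^4]; (2)·[L{e^(7t)} = 1/(s - 7)].

F(s) = 2/(s - 7) - 15/s^4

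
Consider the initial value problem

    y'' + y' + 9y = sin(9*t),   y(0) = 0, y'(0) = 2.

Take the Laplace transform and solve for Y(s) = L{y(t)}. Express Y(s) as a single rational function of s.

Apply the Laplace transform to the equation.
The derivative rules (L{y''} = s^2 Y - s·y(0) - y'(0) and L{y'} = sY - y(0), with y(0) = 0, y'(0) = 2) turn the left side into (s^2 + s + 9)Y - (2).
The right side is L{sin(9*t)} = 9/(s^2 + 81).
So (s^2 + s + 9)Y = 9/(s^2 + 81) + (2).
Divide through and combine into a single rational function.

Y(s) = (2*s^2 + 171)/(s^4 + s^3 + 90*s^2 + 81*s + 729)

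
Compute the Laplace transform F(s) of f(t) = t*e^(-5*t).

F(s) = (s + 5)^(-2)

L{e^(-5t)} = 1/(s + 5).
Then apply L{t·g(t)} = -d/ds[G(s)] with G(s) = 1/(s + 5):
differentiating 1 time and applying the sign gives (s + 5)^(-2).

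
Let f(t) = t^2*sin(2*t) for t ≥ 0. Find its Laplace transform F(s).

F(s) = 4*(3*s^2 - 4)/(s^2 + 4)^3

L{sin(2t)} = 2/(s^2 + 4).
Then apply L{t^2·g(t)} = (-1)^2 d^2/ds^2[G(s)] with G(s) = 2/(s^2 + 4):
differentiating 2 times and applying the sign gives 4*(3*s^2 - 4)/(s^2 + 4)^3.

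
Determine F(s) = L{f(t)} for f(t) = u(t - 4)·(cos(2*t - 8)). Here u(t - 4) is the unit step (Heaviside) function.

F(s) = s*exp(-4*s)/(s^2 + 4)

By the second shifting theorem, L{u(t - c)·g(t - c)} = e^(-cs)·G(s) with c = 4 and G(s) = L{g(t)}.
L{cos(2t)} = s/(s^2 + 4).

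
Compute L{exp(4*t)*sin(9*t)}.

9/((s - 4)^2 + 81)

L{sin(9t)} = 9/(s^2 + 81).
By the first shifting theorem, multiplying by e^(4t) replaces s with s - 4.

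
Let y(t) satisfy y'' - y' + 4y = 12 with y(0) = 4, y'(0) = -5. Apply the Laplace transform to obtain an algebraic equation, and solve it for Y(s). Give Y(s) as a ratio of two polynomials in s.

Laplace-transform each side.
Using L{y''} = s^2 Y - s·y(0) - y'(0) and L{y'} = sY - y(0), with y(0) = 4, y'(0) = -5, the left side becomes (s^2 - s + 4)Y - (4*s - 9).
The right side is L{12} = 12/s.
So (s^2 - s + 4)Y = 12/s + (4*s - 9).
Isolate Y and clear denominators.

Y(s) = (4*s^2 - 9*s + 12)/(s^3 - s^2 + 4*s)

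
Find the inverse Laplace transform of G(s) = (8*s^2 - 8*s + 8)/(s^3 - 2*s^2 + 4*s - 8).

3*exp(2*t) + sin(2*t) + 5*cos(2*t)

Factor the denominator: s^3 - 2*s^2 + 4*s - 8 = (s - 2)*(s^2 + 4).
Partial fraction decomposition gives [3/(s - 2)] + [5*s/(s^2 + 4)] + [2/(s^2 + 4)].
Invert each term: 3/(s - 2) ↔ 3e^(2t); 5·s/(s^2 + 4) ↔ 5cos(2t); 1·2/(s^2 + 4) ↔ sin(2t).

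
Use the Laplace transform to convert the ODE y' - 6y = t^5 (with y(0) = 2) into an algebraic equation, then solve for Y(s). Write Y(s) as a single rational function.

Apply the Laplace transform to the equation.
The derivative rules (L{y'} = sY - y(0) = sY - 2) turn the left side into (s - 6)Y - (2).
The right side is L{t^5} = 120/s^6.
So (s - 6)Y = 120/s^6 + (2).
Solve for Y(s) and write it as one ratio of polynomials.

Y(s) = (2*s^6 + 120)/(s^7 - 6*s^6)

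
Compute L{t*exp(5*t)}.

(s - 5)^(-2)

L{e^(5t)} = 1/(s - 5).
Then apply L{t·g(t)} = -d/ds[G(s)] with G(s) = 1/(s - 5):
differentiating 1 time and applying the sign gives (s - 5)^(-2).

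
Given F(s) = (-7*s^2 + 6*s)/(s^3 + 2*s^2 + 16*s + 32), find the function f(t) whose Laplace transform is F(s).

f(t) = 4*sin(4*t) - 5*cos(4*t) - 2*exp(-2*t)

Factor the denominator: s^3 + 2*s^2 + 16*s + 32 = (s + 2)*(s^2 + 16).
Partial fraction decomposition gives [-2/(s + 2)] + [-5*s/(s^2 + 16)] + [16/(s^2 + 16)].
Invert each term: -2/(s + 2) ↔ -2e^(-2t); -5·s/(s^2 + 16) ↔ -5cos(4t); 4·4/(s^2 + 16) ↔ 4sin(4t).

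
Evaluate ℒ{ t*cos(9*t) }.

L{cos(9t)} = s/(s^2 + 81).
Then apply L{t·g(t)} = -d/ds[G(s)] with G(s) = s/(s^2 + 81):
differentiating 1 time and applying the sign gives (s - 9)*(s + 9)/(s^2 + 81)^2.

(s - 9)*(s + 9)/(s^2 + 81)^2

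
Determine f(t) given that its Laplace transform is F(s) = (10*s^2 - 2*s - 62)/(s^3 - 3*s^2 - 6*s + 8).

Factor the denominator: s^3 - 3*s^2 - 6*s + 8 = (s - 4)*(s - 1)*(s + 2).
Partial fraction decomposition gives [6/(s - 1)] + [-1/(s + 2)] + [5/(s - 4)].
Invert each term: 6/(s - 1) ↔ 6e^(t); -1/(s + 2) ↔ -e^(-2t); 5/(s - 4) ↔ 5e^(4t).

f(t) = 5*exp(4*t) + 6*exp(t) - exp(-2*t)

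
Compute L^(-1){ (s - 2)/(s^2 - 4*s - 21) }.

exp(2*t)*cosh(5*t)

Rewrite the denominator: s^2 - 4*s - 21 = (s - 2)^2 - 25.
The form in (s - 2) signals a first-shifting-theorem factor e^(2t).
Since L{cosh(5t)} = s/(s^2 - 25), the inverse is exp(2*t)*cosh(5*t).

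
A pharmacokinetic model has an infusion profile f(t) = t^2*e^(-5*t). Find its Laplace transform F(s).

L{e^(-5t)} = 1/(s + 5).
Then apply L{t^2·g(t)} = (-1)^2 d^2/ds^2[G(s)] with G(s) = 1/(s + 5):
differentiating 2 times and applying the sign gives 2/(s + 5)^3.

F(s) = 2/(s + 5)^3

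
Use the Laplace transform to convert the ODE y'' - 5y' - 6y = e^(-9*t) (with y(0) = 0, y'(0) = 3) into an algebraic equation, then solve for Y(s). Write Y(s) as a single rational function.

Take the Laplace transform of both sides.
Using L{y''} = s^2 Y - s·y(0) - y'(0) and L{y'} = sY - y(0), with y(0) = 0, y'(0) = 3, the left side becomes (s^2 - 5*s - 6)Y - (3).
The right side is L{e^(-9*t)} = 1/(s + 9).
So (s^2 - 5*s - 6)Y = 1/(s + 9) + (3).
Isolate Y and clear denominators.

Y(s) = (3*s + 28)/(s^3 + 4*s^2 - 51*s - 54)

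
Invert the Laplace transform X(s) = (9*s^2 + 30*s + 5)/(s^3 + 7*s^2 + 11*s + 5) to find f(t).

f(t) = -4*t*exp(-t) + 4*exp(-t) + 5*exp(-5*t)

Factor the denominator: s^3 + 7*s^2 + 11*s + 5 = (s + 1)^2*(s + 5).
Partial fraction decomposition gives [4/(s + 1)] + [-4/(s + 1)^2] + [5/(s + 5)].
Invert each term: 4/(s + 1) ↔ 4e^(-t); -4/(s + 1)^2 ↔ -4t·e^(-t); 5/(s + 5) ↔ 5e^(-5t).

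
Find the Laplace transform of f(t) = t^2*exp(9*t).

L{e^(9t)} = 1/(s - 9).
Then apply L{t^2·g(t)} = (-1)^2 d^2/ds^2[G(s)] with G(s) = 1/(s - 9):
differentiating 2 times and applying the sign gives 2/(s - 9)^3.

2/(s - 9)^3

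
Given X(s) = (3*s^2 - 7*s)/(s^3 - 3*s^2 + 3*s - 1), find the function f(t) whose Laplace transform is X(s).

Factor the denominator: s^3 - 3*s^2 + 3*s - 1 = (s - 1)^3.
Partial fraction decomposition gives [3/(s - 1)] + [-1/(s - 1)^2] + [-4/(s - 1)^3].
Invert each term: 3/(s - 1) ↔ 3e^(t); -1/(s - 1)^2 ↔ -t·e^(t); -4/(s - 1)^3 ↔ (-2)t^2·e^(t).

f(t) = -2*t^2*exp(t) - t*exp(t) + 3*exp(t)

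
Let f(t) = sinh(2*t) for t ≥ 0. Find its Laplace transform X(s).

X(s) = 2/(s^2 - 4)

L{sinh(2t)} = 2/(s^2 - 4).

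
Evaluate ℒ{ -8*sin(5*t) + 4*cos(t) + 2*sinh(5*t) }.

The transform is linear, so treat each term independently.
(2)·[L{sinh(5t)} = 5/(s^2 - 25)]; (4)·[L{cos(t)} = s/(s^2 + 1)]; (-8)·[L{sin(5t)} = 5/(s^2 + 25)].

4*s/(s^2 + 1) - 40/(s^2 + 25) + 10/(s^2 - 25)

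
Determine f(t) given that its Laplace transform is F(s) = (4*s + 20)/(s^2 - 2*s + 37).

f(t) = 4*exp(t)*sin(6*t) + 4*exp(t)*cos(6*t)

Complete the square in the denominator: s^2 - 2*s + 37 = (s - 1)^2 + 6^2.
Split the numerator to match: 4*s + 20 = 4·(s - 1) + 4·6.
Invert each term: 4·(s - 1)/((s - 1)^2 + 36) ↔ 4e^(t)cos(6t); 4·6/((s - 1)^2 + 36) ↔ 4e^(t)sin(6t).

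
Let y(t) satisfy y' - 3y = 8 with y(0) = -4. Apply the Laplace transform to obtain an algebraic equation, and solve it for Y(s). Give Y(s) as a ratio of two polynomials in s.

Take the Laplace transform of both sides.
The derivative rules (L{y'} = sY - y(0) = sY - (-4)) turn the left side into (s - 3)Y - (-4).
The right side is L{8} = 8/s.
So (s - 3)Y = 8/s + (-4).
Divide through and combine into a single rational function.

Y(s) = (-4*s + 8)/(s^2 - 3*s)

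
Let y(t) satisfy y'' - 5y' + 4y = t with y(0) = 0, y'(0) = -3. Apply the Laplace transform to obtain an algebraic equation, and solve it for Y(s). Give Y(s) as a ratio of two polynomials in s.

Transform both sides with L{·}.
The derivative rules (L{y''} = s^2 Y - s·y(0) - y'(0) and L{y'} = sY - y(0), with y(0) = 0, y'(0) = -3) turn the left side into (s^2 - 5*s + 4)Y - (-3).
The right side is L{t} = s^(-2).
So (s^2 - 5*s + 4)Y = s^(-2) + (-3).
Solve for Y(s) and write it as one ratio of polynomials.

Y(s) = (-3*s^2 + 1)/(s^4 - 5*s^3 + 4*s^2)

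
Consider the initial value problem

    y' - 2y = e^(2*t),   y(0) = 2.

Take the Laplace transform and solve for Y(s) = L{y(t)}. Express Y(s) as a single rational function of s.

Transform both sides with L{·}.
The derivative rules (L{y'} = sY - y(0) = sY - 2) turn the left side into (s - 2)Y - (2).
The right side is L{e^(2*t)} = 1/(s - 2).
So (s - 2)Y = 1/(s - 2) + (2).
Divide through and combine into a single rational function.

Y(s) = (2*s - 3)/(s^2 - 4*s + 4)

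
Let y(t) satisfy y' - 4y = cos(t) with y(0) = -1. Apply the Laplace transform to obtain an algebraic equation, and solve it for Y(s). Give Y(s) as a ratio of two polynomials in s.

Y(s) = (-s^2 + s - 1)/(s^3 - 4*s^2 + s - 4)

Laplace-transform each side.
The derivative rules (L{y'} = sY - y(0) = sY - (-1)) turn the left side into (s - 4)Y - (-1).
The right side is L{cos(t)} = s/(s^2 + 1).
So (s - 4)Y = s/(s^2 + 1) + (-1).
Divide through and combine into a single rational function.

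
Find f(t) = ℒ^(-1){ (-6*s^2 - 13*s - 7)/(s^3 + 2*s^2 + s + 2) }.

f(t) = -3*sin(t) - 5*cos(t) - exp(-2*t)

Factor the denominator: s^3 + 2*s^2 + s + 2 = (s + 2)*(s^2 + 1).
Partial fraction decomposition gives [-1/(s + 2)] + [-5*s/(s^2 + 1)] + [-3/(s^2 + 1)].
Invert each term: -1/(s + 2) ↔ -e^(-2t); -5·s/(s^2 + 1) ↔ -5cos(t); -3·1/(s^2 + 1) ↔ -3sin(t).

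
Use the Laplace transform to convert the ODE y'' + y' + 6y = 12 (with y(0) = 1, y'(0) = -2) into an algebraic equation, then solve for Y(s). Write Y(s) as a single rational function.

Y(s) = (s^2 - s + 12)/(s^3 + s^2 + 6*s)

Transform both sides with L{·}.
The derivative rules (L{y''} = s^2 Y - s·y(0) - y'(0) and L{y'} = sY - y(0), with y(0) = 1, y'(0) = -2) turn the left side into (s^2 + s + 6)Y - (s - 1).
The right side is L{12} = 12/s.
So (s^2 + s + 6)Y = 12/s + (s - 1).
Solve for Y(s) and write it as one ratio of polynomials.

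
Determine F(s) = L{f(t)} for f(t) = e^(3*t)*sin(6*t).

L{sin(6t)} = 6/(s^2 + 36).
By the first shifting theorem, multiplying by e^(3t) replaces s with s - 3.

F(s) = 6/((s - 3)^2 + 36)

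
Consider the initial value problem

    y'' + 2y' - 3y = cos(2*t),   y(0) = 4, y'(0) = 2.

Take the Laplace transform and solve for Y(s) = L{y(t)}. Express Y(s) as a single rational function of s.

Y(s) = (4*s^3 + 10*s^2 + 17*s + 40)/(s^4 + 2*s^3 + s^2 + 8*s - 12)

Transform both sides with L{·}.
Using L{y''} = s^2 Y - s·y(0) - y'(0) and L{y'} = sY - y(0), with y(0) = 4, y'(0) = 2, the left side becomes (s^2 + 2*s - 3)Y - (4*s + 10).
The right side is L{cos(2*t)} = s/(s^2 + 4).
So (s^2 + 2*s - 3)Y = s/(s^2 + 4) + (4*s + 10).
Solve for Y(s) and write it as one ratio of polynomials.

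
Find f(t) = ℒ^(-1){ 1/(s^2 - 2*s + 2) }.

f(t) = exp(t)*sin(t)

Rewrite the denominator: s^2 - 2*s + 2 = (s - 1)^2 + 1.
The form in (s - 1) signals a first-shifting-theorem factor e^(t).
Since L{sin(t)} = 1/(s^2 + 1), the inverse is e^(t)*sin(t).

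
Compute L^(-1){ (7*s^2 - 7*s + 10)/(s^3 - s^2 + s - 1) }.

5*exp(t) - 5*sin(t) + 2*cos(t)

Factor the denominator: s^3 - s^2 + s - 1 = (s - 1)*(s^2 + 1).
Partial fraction decomposition gives [5/(s - 1)] + [2*s/(s^2 + 1)] + [-5/(s^2 + 1)].
Invert each term: 5/(s - 1) ↔ 5e^(t); 2·s/(s^2 + 1) ↔ 2cos(t); -5·1/(s^2 + 1) ↔ -5sin(t).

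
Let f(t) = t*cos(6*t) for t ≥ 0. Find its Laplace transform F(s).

F(s) = (s - 6)*(s + 6)/(s^2 + 36)^2

L{cos(6t)} = s/(s^2 + 36).
Then apply L{t·g(t)} = -d/ds[G(s)] with G(s) = s/(s^2 + 36):
differentiating 1 time and applying the sign gives (s - 6)*(s + 6)/(s^2 + 36)^2.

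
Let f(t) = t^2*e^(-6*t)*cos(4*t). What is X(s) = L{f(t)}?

X(s) = 2*(s + 6)*(s^2 + 12*s - 12)/(s^2 + 12*s + 52)^3

L{cos(4t)} = s/(s^2 + 16).
Multiplying by e^(-6t) shifts s → s + 6, so L{e^(-6*t)*cos(4*t)} = (s + 6)/((s + 6)^2 + 16).
Then apply L{t^2·g(t)} = (-1)^2 d^2/ds^2[G(s)] with G(s) = (s + 6)/((s + 6)^2 + 16):
differentiating 2 times and applying the sign gives 2*(s + 6)*(s^2 + 12*s - 12)/(s^2 + 12*s + 52)^3.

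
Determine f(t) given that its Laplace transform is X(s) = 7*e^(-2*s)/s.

f(t) = Heaviside(t - 2)*(7)

The factor e^(-2s) signals a time shift by c = 2 (second shifting theorem).
L{7} = 7/s, so L^-1{7/s} = 7.
Hence the inverse is u(t - 2) times that function evaluated at t - 2.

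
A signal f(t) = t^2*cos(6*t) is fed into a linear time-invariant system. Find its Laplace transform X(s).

L{cos(6t)} = s/(s^2 + 36).
Then apply L{t^2·g(t)} = (-1)^2 d^2/ds^2[G(s)] with G(s) = s/(s^2 + 36):
differentiating 2 times and applying the sign gives 2*s*(s^2 - 108)/(s^2 + 36)^3.

X(s) = 2*s*(s^2 - 108)/(s^2 + 36)^3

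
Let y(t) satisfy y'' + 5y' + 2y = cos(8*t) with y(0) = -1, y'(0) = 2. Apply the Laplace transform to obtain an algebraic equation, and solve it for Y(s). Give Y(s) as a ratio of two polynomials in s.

Y(s) = (-s^3 - 3*s^2 - 63*s - 192)/(s^4 + 5*s^3 + 66*s^2 + 320*s + 128)

Apply the Laplace transform to the equation.
With L{y''} = s^2 Y - s·y(0) - y'(0) and L{y'} = sY - y(0), with y(0) = -1, y'(0) = 2: the LHS transforms to (s^2 + 5*s + 2)Y - (-s - 3).
The right side is L{cos(8*t)} = s/(s^2 + 64).
So (s^2 + 5*s + 2)Y = s/(s^2 + 64) + (-s - 3).
Isolate Y and clear denominators.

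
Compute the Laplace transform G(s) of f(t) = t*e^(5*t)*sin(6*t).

L{sin(6t)} = 6/(s^2 + 36).
Multiplying by e^(5t) shifts s → s - 5, so L{e^(5*t)*sin(6*t)} = 6/((s - 5)^2 + 36).
Then apply L{t·g(t)} = -d/ds[H(s)] with H(s) = 6/((s - 5)^2 + 36):
differentiating 1 time and applying the sign gives 12*(s - 5)/(s^2 - 10*s + 61)^2.

G(s) = 12*(s - 5)/(s^2 - 10*s + 61)^2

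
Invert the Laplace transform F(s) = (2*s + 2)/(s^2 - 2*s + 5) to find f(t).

f(t) = 2*exp(t)*sin(2*t) + 2*exp(t)*cos(2*t)

Complete the square in the denominator: s^2 - 2*s + 5 = (s - 1)^2 + 2^2.
Split the numerator to match: 2*s + 2 = 2·(s - 1) + 2·2.
Invert each term: 2·(s - 1)/((s - 1)^2 + 4) ↔ 2e^(t)cos(2t); 2·2/((s - 1)^2 + 4) ↔ 2e^(t)sin(2t).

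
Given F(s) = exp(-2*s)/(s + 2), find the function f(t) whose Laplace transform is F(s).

The factor e^(-2s) signals a time shift by c = 2 (second shifting theorem).
L{e^(-2t)} = 1/(s + 2), so L^-1{1/(s + 2)} = exp(-2*t).
Hence the inverse is u(t - 2) times that function evaluated at t - 2.

f(t) = Heaviside(t - 2)*(exp(-2*t + 4))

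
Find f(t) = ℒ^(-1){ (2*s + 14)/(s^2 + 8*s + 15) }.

f(t) = 4*exp(-3*t) - 2*exp(-5*t)

Factor the denominator: s^2 + 8*s + 15 = (s + 3)*(s + 5).
Partial fraction decomposition gives [4/(s + 3)] + [-2/(s + 5)].
Invert each term: 4/(s + 3) ↔ 4e^(-3t); -2/(s + 5) ↔ -2e^(-5t).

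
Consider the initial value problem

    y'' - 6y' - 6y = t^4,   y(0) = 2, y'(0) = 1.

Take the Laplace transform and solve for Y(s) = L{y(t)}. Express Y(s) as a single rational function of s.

Y(s) = (2*s^6 - 11*s^5 + 24)/(s^7 - 6*s^6 - 6*s^5)

Transform both sides with L{·}.
The derivative rules (L{y''} = s^2 Y - s·y(0) - y'(0) and L{y'} = sY - y(0), with y(0) = 2, y'(0) = 1) turn the left side into (s^2 - 6*s - 6)Y - (2*s - 11).
The right side is L{t^4} = 24/s^5.
So (s^2 - 6*s - 6)Y = 24/s^5 + (2*s - 11).
Solve for Y(s) and write it as one ratio of polynomials.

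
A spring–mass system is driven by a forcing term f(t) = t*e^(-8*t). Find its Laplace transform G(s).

L{e^(-8t)} = 1/(s + 8).
Then apply L{t·g(t)} = -d/ds[H(s)] with H(s) = 1/(s + 8):
differentiating 1 time and applying the sign gives (s + 8)^(-2).

G(s) = (s + 8)^(-2)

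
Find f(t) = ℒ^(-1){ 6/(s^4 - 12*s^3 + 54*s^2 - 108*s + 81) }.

Rewrite the denominator: s^4 - 12*s^3 + 54*s^2 - 108*s + 81 = (s - 3)^4.
The form in (s - 3) signals a first-shifting-theorem factor e^(3t).
Since L{t^3} = 3!/s^4 = 6/s^4, the inverse is t^3*e^(3*t).

f(t) = t^3*exp(3*t)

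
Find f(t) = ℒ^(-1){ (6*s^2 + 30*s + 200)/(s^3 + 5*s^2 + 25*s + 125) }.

f(t) = 4*sin(5*t) + 2*cos(5*t) + 4*exp(-5*t)

Factor the denominator: s^3 + 5*s^2 + 25*s + 125 = (s + 5)*(s^2 + 25).
Partial fraction decomposition gives [4/(s + 5)] + [2*s/(s^2 + 25)] + [20/(s^2 + 25)].
Invert each term: 4/(s + 5) ↔ 4e^(-5t); 2·s/(s^2 + 25) ↔ 2cos(5t); 4·5/(s^2 + 25) ↔ 4sin(5t).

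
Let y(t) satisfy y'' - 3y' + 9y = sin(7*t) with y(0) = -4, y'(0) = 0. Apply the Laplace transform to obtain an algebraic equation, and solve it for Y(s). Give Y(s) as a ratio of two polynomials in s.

Transform both sides with L{·}.
Using L{y''} = s^2 Y - s·y(0) - y'(0) and L{y'} = sY - y(0), with y(0) = -4, y'(0) = 0, the left side becomes (s^2 - 3*s + 9)Y - (-4*s + 12).
The right side is L{sin(7*t)} = 7/(s^2 + 49).
So (s^2 - 3*s + 9)Y = 7/(s^2 + 49) + (-4*s + 12).
Divide through and combine into a single rational function.

Y(s) = (-4*s^3 + 12*s^2 - 196*s + 595)/(s^4 - 3*s^3 + 58*s^2 - 147*s + 441)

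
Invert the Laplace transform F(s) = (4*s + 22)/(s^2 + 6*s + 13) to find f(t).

f(t) = 5*exp(-3*t)*sin(2*t) + 4*exp(-3*t)*cos(2*t)

Complete the square in the denominator: s^2 + 6*s + 13 = (s + 3)^2 + 2^2.
Split the numerator to match: 4*s + 22 = 4·(s + 3) + 5·2.
Invert each term: 4·(s + 3)/((s + 3)^2 + 4) ↔ 4e^(-3t)cos(2t); 5·2/((s + 3)^2 + 4) ↔ 5e^(-3t)sin(2t).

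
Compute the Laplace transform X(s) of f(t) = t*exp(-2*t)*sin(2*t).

X(s) = 4*(s + 2)/(s^2 + 4*s + 8)^2

L{sin(2t)} = 2/(s^2 + 4).
Multiplying by e^(-2t) shifts s → s + 2, so L{exp(-2*t)*sin(2*t)} = 2/((s + 2)^2 + 4).
Then apply L{t·g(t)} = -d/ds[G(s)] with G(s) = 2/((s + 2)^2 + 4):
differentiating 1 time and applying the sign gives 4*(s + 2)/(s^2 + 4*s + 8)^2.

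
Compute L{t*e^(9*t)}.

L{e^(9t)} = 1/(s - 9).
Then apply L{t·g(t)} = -d/ds[H(s)] with H(s) = 1/(s - 9):
differentiating 1 time and applying the sign gives (s - 9)^(-2).

(s - 9)^(-2)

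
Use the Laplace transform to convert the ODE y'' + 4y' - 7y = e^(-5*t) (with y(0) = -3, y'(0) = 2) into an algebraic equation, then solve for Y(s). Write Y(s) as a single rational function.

Laplace-transform each side.
With L{y''} = s^2 Y - s·y(0) - y'(0) and L{y'} = sY - y(0), with y(0) = -3, y'(0) = 2: the LHS transforms to (s^2 + 4*s - 7)Y - (-3*s - 10).
The right side is L{e^(-5*t)} = 1/(s + 5).
So (s^2 + 4*s - 7)Y = 1/(s + 5) + (-3*s - 10).
Divide through and combine into a single rational function.

Y(s) = (-3*s^2 - 25*s - 49)/(s^3 + 9*s^2 + 13*s - 35)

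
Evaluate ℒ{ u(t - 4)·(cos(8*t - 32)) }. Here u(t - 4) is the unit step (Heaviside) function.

s*exp(-4*s)/(s^2 + 64)

By the second shifting theorem, L{u(t - c)·g(t - c)} = e^(-cs)·H(s) with c = 4 and H(s) = L{g(t)}.
L{cos(8t)} = s/(s^2 + 64).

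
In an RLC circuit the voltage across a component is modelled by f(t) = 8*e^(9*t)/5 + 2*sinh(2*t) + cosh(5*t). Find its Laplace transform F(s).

By linearity of the Laplace transform, transform each term separately.
(2)·[L{sinh(2t)} = 2/(s^2 - 4)]; L{cosh(5t)} = s/(s^2 - 25); (8/5)·[L{e^(9t)} = 1/(s - 9)].

F(s) = s/(s^2 - 25) + 4/(s^2 - 4) + 8/(5*(s - 9))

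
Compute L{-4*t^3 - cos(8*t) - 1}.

Apply the Laplace transform termwise.
(-4)·[L{t^3} = 3!/s^4 = 6/s^4]; L{-1} = -1/s; (-1)·[L{cos(8t)} = s/(s^2 + 64)].

-s/(s^2 + 64) - 1/s - 24/s^4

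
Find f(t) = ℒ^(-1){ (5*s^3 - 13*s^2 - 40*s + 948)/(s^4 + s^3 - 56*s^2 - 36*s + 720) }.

Factor the denominator: s^4 + s^3 - 56*s^2 - 36*s + 720 = (s - 6)*(s - 4)*(s + 5)*(s + 6).
Partial fraction decomposition gives [-5/(s - 4)] + [3/(s + 6)] + [2/(s + 5)] + [5/(s - 6)].
Invert each term: -5/(s - 4) ↔ -5e^(4t); 3/(s + 6) ↔ 3e^(-6t); 2/(s + 5) ↔ 2e^(-5t); 5/(s - 6) ↔ 5e^(6t).

f(t) = 5*exp(6*t) - 5*exp(4*t) + 2*exp(-5*t) + 3*exp(-6*t)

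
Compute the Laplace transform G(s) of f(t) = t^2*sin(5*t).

G(s) = 10*(3*s^2 - 25)/(s^2 + 25)^3

L{sin(5t)} = 5/(s^2 + 25).
Then apply L{t^2·g(t)} = (-1)^2 d^2/ds^2[H(s)] with H(s) = 5/(s^2 + 25):
differentiating 2 times and applying the sign gives 10*(3*s^2 - 25)/(s^2 + 25)^3.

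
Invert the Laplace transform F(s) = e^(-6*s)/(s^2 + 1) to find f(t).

f(t) = Heaviside(t - 6)*(sin(t - 6))

The factor e^(-6s) signals a time shift by c = 6 (second shifting theorem).
L{sin(t)} = 1/(s^2 + 1), so L^-1{1/(s^2 + 1)} = sin(t).
Hence the inverse is u(t - 6) times that function evaluated at t - 6.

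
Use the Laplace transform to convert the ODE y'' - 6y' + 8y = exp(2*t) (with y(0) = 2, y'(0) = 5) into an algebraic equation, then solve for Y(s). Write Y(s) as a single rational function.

Y(s) = (2*s^2 - 11*s + 15)/(s^3 - 8*s^2 + 20*s - 16)

Transform both sides with L{·}.
Using L{y''} = s^2 Y - s·y(0) - y'(0) and L{y'} = sY - y(0), with y(0) = 2, y'(0) = 5, the left side becomes (s^2 - 6*s + 8)Y - (2*s - 7).
The right side is L{exp(2*t)} = 1/(s - 2).
So (s^2 - 6*s + 8)Y = 1/(s - 2) + (2*s - 7).
Isolate Y and clear denominators.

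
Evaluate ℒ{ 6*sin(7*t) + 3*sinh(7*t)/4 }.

42/(s^2 + 49) + 21/(4*(s^2 - 49))

Apply the Laplace transform termwise.
(6)·[L{sin(7t)} = 7/(s^2 + 49)]; (3/4)·[L{sinh(7t)} = 7/(s^2 - 49)].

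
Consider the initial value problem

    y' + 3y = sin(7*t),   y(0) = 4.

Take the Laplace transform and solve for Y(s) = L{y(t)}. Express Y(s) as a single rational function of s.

Take the Laplace transform of both sides.
With L{y'} = sY - y(0) = sY - 4: the LHS transforms to (s + 3)Y - (4).
The right side is L{sin(7*t)} = 7/(s^2 + 49).
So (s + 3)Y = 7/(s^2 + 49) + (4).
Divide through and combine into a single rational function.

Y(s) = (4*s^2 + 203)/(s^3 + 3*s^2 + 49*s + 147)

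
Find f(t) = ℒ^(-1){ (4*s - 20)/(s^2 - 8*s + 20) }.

f(t) = -2*exp(4*t)*sin(2*t) + 4*exp(4*t)*cos(2*t)

Complete the square in the denominator: s^2 - 8*s + 20 = (s - 4)^2 + 2^2.
Split the numerator to match: 4*s - 20 = 4·(s - 4) - 2·2.
Invert each term: 4·(s - 4)/((s - 4)^2 + 4) ↔ 4e^(4t)cos(2t); -2·2/((s - 4)^2 + 4) ↔ -2e^(4t)sin(2t).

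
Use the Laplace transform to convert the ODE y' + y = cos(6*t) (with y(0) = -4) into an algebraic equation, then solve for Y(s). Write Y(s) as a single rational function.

Y(s) = (-4*s^2 + s - 144)/(s^3 + s^2 + 36*s + 36)

Take the Laplace transform of both sides.
The derivative rules (L{y'} = sY - y(0) = sY - (-4)) turn the left side into (s + 1)Y - (-4).
The right side is L{cos(6*t)} = s/(s^2 + 36).
So (s + 1)Y = s/(s^2 + 36) + (-4).
Isolate Y and clear denominators.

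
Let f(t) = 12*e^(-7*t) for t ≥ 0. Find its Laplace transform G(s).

L{12} = 12/s.
By the first shifting theorem, multiplying by e^(-7t) replaces s with s + 7.

G(s) = 12/(s + 7)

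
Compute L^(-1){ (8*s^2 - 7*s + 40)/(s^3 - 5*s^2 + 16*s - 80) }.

5*exp(5*t) + 2*sin(4*t) + 3*cos(4*t)

Factor the denominator: s^3 - 5*s^2 + 16*s - 80 = (s - 5)*(s^2 + 16).
Partial fraction decomposition gives [5/(s - 5)] + [3*s/(s^2 + 16)] + [8/(s^2 + 16)].
Invert each term: 5/(s - 5) ↔ 5e^(5t); 3·s/(s^2 + 16) ↔ 3cos(4t); 2·4/(s^2 + 16) ↔ 2sin(4t).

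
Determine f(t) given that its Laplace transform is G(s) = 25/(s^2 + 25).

f(t) = 5*sin(5*t)

Since L{sin(5t)} = 5/(s^2 + 25), the inverse is sin(5*t), scaled by 5.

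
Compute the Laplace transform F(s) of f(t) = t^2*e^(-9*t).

L{e^(-9t)} = 1/(s + 9).
Then apply L{t^2·g(t)} = (-1)^2 d^2/ds^2[G(s)] with G(s) = 1/(s + 9):
differentiating 2 times and applying the sign gives 2/(s + 9)^3.

F(s) = 2/(s + 9)^3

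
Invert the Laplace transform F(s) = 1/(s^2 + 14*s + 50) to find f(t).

f(t) = exp(-7*t)*sin(t)

Rewrite the denominator: s^2 + 14*s + 50 = (s + 7)^2 + 1.
The form in (s + 7) signals a first-shifting-theorem factor e^(-7t).
Since L{sin(t)} = 1/(s^2 + 1), the inverse is e^(-7*t)*sin(t).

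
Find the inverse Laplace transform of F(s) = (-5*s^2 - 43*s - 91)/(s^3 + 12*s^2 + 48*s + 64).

Factor the denominator: s^3 + 12*s^2 + 48*s + 64 = (s + 4)^3.
Partial fraction decomposition gives [-5/(s + 4)] + [-3/(s + 4)^2] + [(s + 4)^(-3)].
Invert each term: -5/(s + 4) ↔ -5e^(-4t); -3/(s + 4)^2 ↔ -3t·e^(-4t); 1/(s + 4)^3 ↔ (1/2)t^2·e^(-4t).

t^2*exp(-4*t)/2 - 3*t*exp(-4*t) - 5*exp(-4*t)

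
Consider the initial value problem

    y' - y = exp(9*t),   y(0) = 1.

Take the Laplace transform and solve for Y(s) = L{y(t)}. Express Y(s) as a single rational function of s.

Y(s) = (s - 8)/(s^2 - 10*s + 9)

Apply the Laplace transform to the equation.
The derivative rules (L{y'} = sY - y(0) = sY - 1) turn the left side into (s - 1)Y - (1).
The right side is L{exp(9*t)} = 1/(s - 9).
So (s - 1)Y = 1/(s - 9) + (1).
Solve for Y(s) and write it as one ratio of polynomials.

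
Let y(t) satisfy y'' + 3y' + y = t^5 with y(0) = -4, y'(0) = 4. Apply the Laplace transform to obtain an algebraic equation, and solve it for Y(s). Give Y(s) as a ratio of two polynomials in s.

Y(s) = (-4*s^7 - 8*s^6 + 120)/(s^8 + 3*s^7 + s^6)

Apply the Laplace transform to the equation.
Using L{y''} = s^2 Y - s·y(0) - y'(0) and L{y'} = sY - y(0), with y(0) = -4, y'(0) = 4, the left side becomes (s^2 + 3*s + 1)Y - (-4*s - 8).
The right side is L{t^5} = 120/s^6.
So (s^2 + 3*s + 1)Y = 120/s^6 + (-4*s - 8).
Divide through and combine into a single rational function.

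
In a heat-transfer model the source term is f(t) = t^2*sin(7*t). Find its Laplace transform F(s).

L{sin(7t)} = 7/(s^2 + 49).
Then apply L{t^2·g(t)} = (-1)^2 d^2/ds^2[G(s)] with G(s) = 7/(s^2 + 49):
differentiating 2 times and applying the sign gives 14*(3*s^2 - 49)/(s^2 + 49)^3.

F(s) = 14*(3*s^2 - 49)/(s^2 + 49)^3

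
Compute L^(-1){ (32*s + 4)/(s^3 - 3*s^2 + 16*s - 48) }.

Factor the denominator: s^3 - 3*s^2 + 16*s - 48 = (s - 3)*(s^2 + 16).
Partial fraction decomposition gives [4/(s - 3)] + [-4*s/(s^2 + 16)] + [20/(s^2 + 16)].
Invert each term: 4/(s - 3) ↔ 4e^(3t); -4·s/(s^2 + 16) ↔ -4cos(4t); 5·4/(s^2 + 16) ↔ 5sin(4t).

4*exp(3*t) + 5*sin(4*t) - 4*cos(4*t)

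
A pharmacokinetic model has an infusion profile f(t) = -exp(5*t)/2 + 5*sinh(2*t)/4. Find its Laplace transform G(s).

G(s) = 5/(2*(s^2 - 4)) - 1/(2*(s - 5))

Apply the Laplace transform termwise.
(5/4)·[L{sinh(2t)} = 2/(s^2 - 4)]; (-1/2)·[L{e^(5t)} = 1/(s - 5)].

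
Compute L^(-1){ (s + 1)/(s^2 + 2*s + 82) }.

exp(-t)*cos(9*t)

Rewrite the denominator: s^2 + 2*s + 82 = (s + 1)^2 + 81.
The form in (s + 1) signals a first-shifting-theorem factor e^(-t).
Since L{cos(9t)} = s/(s^2 + 81), the inverse is e^(-t)*cos(9*t).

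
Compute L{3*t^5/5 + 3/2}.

By linearity of the Laplace transform, transform each term separately.
(3/5)·[L{t^5} = 5!/s^6 = 120/s^6]; L{3/2} = (3/2)/s.

3/(2*s) + 72/s^6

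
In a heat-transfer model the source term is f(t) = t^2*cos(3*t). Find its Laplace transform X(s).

X(s) = 2*s*(s^2 - 27)/(s^2 + 9)^3

L{cos(3t)} = s/(s^2 + 9).
Then apply L{t^2·g(t)} = (-1)^2 d^2/ds^2[G(s)] with G(s) = s/(s^2 + 9):
differentiating 2 times and applying the sign gives 2*s*(s^2 - 27)/(s^2 + 9)^3.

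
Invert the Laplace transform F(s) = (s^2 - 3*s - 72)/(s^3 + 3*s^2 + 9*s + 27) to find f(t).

f(t) = -5*sin(3*t) + 4*cos(3*t) - 3*exp(-3*t)

Factor the denominator: s^3 + 3*s^2 + 9*s + 27 = (s + 3)*(s^2 + 9).
Partial fraction decomposition gives [-3/(s + 3)] + [4*s/(s^2 + 9)] + [-15/(s^2 + 9)].
Invert each term: -3/(s + 3) ↔ -3e^(-3t); 4·s/(s^2 + 9) ↔ 4cos(3t); -5·3/(s^2 + 9) ↔ -5sin(3t).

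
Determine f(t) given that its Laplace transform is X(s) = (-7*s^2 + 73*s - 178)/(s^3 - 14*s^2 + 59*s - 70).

Factor the denominator: s^3 - 14*s^2 + 59*s - 70 = (s - 7)*(s - 5)*(s - 2).
Partial fraction decomposition gives [-4/(s - 2)] + [-1/(s - 7)] + [-2/(s - 5)].
Invert each term: -4/(s - 2) ↔ -4e^(2t); -1/(s - 7) ↔ -e^(7t); -2/(s - 5) ↔ -2e^(5t).

f(t) = -exp(7*t) - 2*exp(5*t) - 4*exp(2*t)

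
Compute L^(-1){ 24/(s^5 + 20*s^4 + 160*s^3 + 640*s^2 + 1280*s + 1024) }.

t^4*exp(-4*t)

Rewrite the denominator: s^5 + 20*s^4 + 160*s^3 + 640*s^2 + 1280*s + 1024 = (s + 4)^5.
The form in (s + 4) signals a first-shifting-theorem factor e^(-4t).
Since L{t^4} = 4!/s^5 = 24/s^5, the inverse is t^4*e^(-4*t).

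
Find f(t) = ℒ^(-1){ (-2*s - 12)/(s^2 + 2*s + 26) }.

Complete the square in the denominator: s^2 + 2*s + 26 = (s + 1)^2 + 5^2.
Split the numerator to match: -2*s - 12 = -2·(s + 1) - 2·5.
Invert each term: -2·(s + 1)/((s + 1)^2 + 25) ↔ -2e^(-t)cos(5t); -2·5/((s + 1)^2 + 25) ↔ -2e^(-t)sin(5t).

f(t) = -2*exp(-t)*sin(5*t) - 2*exp(-t)*cos(5*t)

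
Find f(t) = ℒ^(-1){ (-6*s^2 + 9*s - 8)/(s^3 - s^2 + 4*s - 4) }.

f(t) = -exp(t) + 2*sin(2*t) - 5*cos(2*t)

Factor the denominator: s^3 - s^2 + 4*s - 4 = (s - 1)*(s^2 + 4).
Partial fraction decomposition gives [-1/(s - 1)] + [-5*s/(s^2 + 4)] + [4/(s^2 + 4)].
Invert each term: -1/(s - 1) ↔ -e^(t); -5·s/(s^2 + 4) ↔ -5cos(2t); 2·2/(s^2 + 4) ↔ 2sin(2t).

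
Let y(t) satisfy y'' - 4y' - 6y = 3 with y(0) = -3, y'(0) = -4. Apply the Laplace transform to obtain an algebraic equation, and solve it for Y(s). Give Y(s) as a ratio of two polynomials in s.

Y(s) = (-3*s^2 + 8*s + 3)/(s^3 - 4*s^2 - 6*s)

Transform both sides with L{·}.
With L{y''} = s^2 Y - s·y(0) - y'(0) and L{y'} = sY - y(0), with y(0) = -3, y'(0) = -4: the LHS transforms to (s^2 - 4*s - 6)Y - (-3*s + 8).
The right side is L{3} = 3/s.
So (s^2 - 4*s - 6)Y = 3/s + (-3*s + 8).
Isolate Y and clear denominators.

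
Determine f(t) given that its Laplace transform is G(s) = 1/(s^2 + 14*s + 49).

Rewrite the denominator: s^2 + 14*s + 49 = (s + 7)^2.
The form in (s + 7) signals a first-shifting-theorem factor e^(-7t).
Since L{t} = 1!/s^2 = 1/s^2, the inverse is t*exp(-7*t).

f(t) = t*exp(-7*t)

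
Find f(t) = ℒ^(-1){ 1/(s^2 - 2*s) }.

f(t) = exp(t)*sinh(t)

Rewrite the denominator: s^2 - 2*s = (s - 1)^2 - 1.
The form in (s - 1) signals a first-shifting-theorem factor e^(t).
Since L{sinh(t)} = 1/(s^2 - 1), the inverse is exp(t)*sinh(t).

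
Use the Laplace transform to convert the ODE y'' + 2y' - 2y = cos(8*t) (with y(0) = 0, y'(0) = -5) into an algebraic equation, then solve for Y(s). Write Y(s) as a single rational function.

Laplace-transform each side.
With L{y''} = s^2 Y - s·y(0) - y'(0) and L{y'} = sY - y(0), with y(0) = 0, y'(0) = -5: the LHS transforms to (s^2 + 2*s - 2)Y - (-5).
The right side is L{cos(8*t)} = s/(s^2 + 64).
So (s^2 + 2*s - 2)Y = s/(s^2 + 64) + (-5).
Solve for Y(s) and write it as one ratio of polynomials.

Y(s) = (-5*s^2 + s - 320)/(s^4 + 2*s^3 + 62*s^2 + 128*s - 128)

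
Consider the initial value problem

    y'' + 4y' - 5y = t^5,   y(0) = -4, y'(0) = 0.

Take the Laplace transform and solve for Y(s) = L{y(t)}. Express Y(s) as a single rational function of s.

Y(s) = (-4*s^7 - 16*s^6 + 120)/(s^8 + 4*s^7 - 5*s^6)

Laplace-transform each side.
Using L{y''} = s^2 Y - s·y(0) - y'(0) and L{y'} = sY - y(0), with y(0) = -4, y'(0) = 0, the left side becomes (s^2 + 4*s - 5)Y - (-4*s - 16).
The right side is L{t^5} = 120/s^6.
So (s^2 + 4*s - 5)Y = 120/s^6 + (-4*s - 16).
Solve for Y(s) and write it as one ratio of polynomials.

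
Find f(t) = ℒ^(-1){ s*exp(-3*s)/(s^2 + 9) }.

The factor e^(-3s) signals a time shift by c = 3 (second shifting theorem).
L{cos(3t)} = s/(s^2 + 9), so L^-1{s/(s^2 + 9)} = cos(3*t).
Hence the inverse is u(t - 3) times that function evaluated at t - 3.

f(t) = Heaviside(t - 3)*(cos(3*t - 9))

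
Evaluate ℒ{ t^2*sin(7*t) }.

14*(3*s^2 - 49)/(s^2 + 49)^3

L{sin(7t)} = 7/(s^2 + 49).
Then apply L{t^2·g(t)} = (-1)^2 d^2/ds^2[G(s)] with G(s) = 7/(s^2 + 49):
differentiating 2 times and applying the sign gives 14*(3*s^2 - 49)/(s^2 + 49)^3.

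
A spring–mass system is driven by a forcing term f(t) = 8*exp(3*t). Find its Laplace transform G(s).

L{8} = 8/s.
By the first shifting theorem, multiplying by e^(3t) replaces s with s - 3.

G(s) = 8/(s - 3)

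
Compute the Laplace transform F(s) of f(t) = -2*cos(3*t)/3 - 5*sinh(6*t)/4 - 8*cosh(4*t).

F(s) = -2*s/(3*(s^2 + 9)) - 8*s/(s^2 - 16) - 15/(2*(s^2 - 36))

Apply the Laplace transform termwise.
(-5/4)·[L{sinh(6t)} = 6/(s^2 - 36)]; (-8)·[L{cosh(4t)} = s/(s^2 - 16)]; (-2/3)·[L{cos(3t)} = s/(s^2 + 9)].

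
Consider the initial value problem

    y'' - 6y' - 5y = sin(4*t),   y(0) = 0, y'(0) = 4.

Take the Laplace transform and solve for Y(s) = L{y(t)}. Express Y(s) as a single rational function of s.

Apply the Laplace transform to the equation.
The derivative rules (L{y''} = s^2 Y - s·y(0) - y'(0) and L{y'} = sY - y(0), with y(0) = 0, y'(0) = 4) turn the left side into (s^2 - 6*s - 5)Y - (4).
The right side is L{sin(4*t)} = 4/(s^2 + 16).
So (s^2 - 6*s - 5)Y = 4/(s^2 + 16) + (4).
Divide through and combine into a single rational function.

Y(s) = (4*s^2 + 68)/(s^4 - 6*s^3 + 11*s^2 - 96*s - 80)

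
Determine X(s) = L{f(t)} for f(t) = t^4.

X(s) = 24/s^5

L{t^4} = 4!/s^5 = 24/s^5.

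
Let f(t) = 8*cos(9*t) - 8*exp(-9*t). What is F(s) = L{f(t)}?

By linearity of the Laplace transform, transform each term separately.
(8)·[L{cos(9t)} = s/(s^2 + 81)]; (-8)·[L{e^(-9t)} = 1/(s + 9)].

F(s) = 8*s/(s^2 + 81) - 8/(s + 9)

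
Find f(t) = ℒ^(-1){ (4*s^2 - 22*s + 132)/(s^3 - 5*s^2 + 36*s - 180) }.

Factor the denominator: s^3 - 5*s^2 + 36*s - 180 = (s - 5)*(s^2 + 36).
Partial fraction decomposition gives [2/(s - 5)] + [2*s/(s^2 + 36)] + [-12/(s^2 + 36)].
Invert each term: 2/(s - 5) ↔ 2e^(5t); 2·s/(s^2 + 36) ↔ 2cos(6t); -2·6/(s^2 + 36) ↔ -2sin(6t).

f(t) = 2*exp(5*t) - 2*sin(6*t) + 2*cos(6*t)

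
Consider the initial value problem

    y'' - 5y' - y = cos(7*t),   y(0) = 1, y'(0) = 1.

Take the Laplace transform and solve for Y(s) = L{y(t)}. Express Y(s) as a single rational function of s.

Take the Laplace transform of both sides.
Using L{y''} = s^2 Y - s·y(0) - y'(0) and L{y'} = sY - y(0), with y(0) = 1, y'(0) = 1, the left side becomes (s^2 - 5*s - 1)Y - (s - 4).
The right side is L{cos(7*t)} = s/(s^2 + 49).
So (s^2 - 5*s - 1)Y = s/(s^2 + 49) + (s - 4).
Solve for Y(s) and write it as one ratio of polynomials.

Y(s) = (s^3 - 4*s^2 + 50*s - 196)/(s^4 - 5*s^3 + 48*s^2 - 245*s - 49)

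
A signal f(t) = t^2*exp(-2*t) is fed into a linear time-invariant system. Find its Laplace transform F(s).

L{e^(-2t)} = 1/(s + 2).
Then apply L{t^2·g(t)} = (-1)^2 d^2/ds^2[G(s)] with G(s) = 1/(s + 2):
differentiating 2 times and applying the sign gives 2/(s + 2)^3.

F(s) = 2/(s + 2)^3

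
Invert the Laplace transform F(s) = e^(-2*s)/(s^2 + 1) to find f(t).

f(t) = Heaviside(t - 2)*(sin(t - 2))

The factor e^(-2s) signals a time shift by c = 2 (second shifting theorem).
L{sin(t)} = 1/(s^2 + 1), so L^-1{1/(s^2 + 1)} = sin(t).
Hence the inverse is u(t - 2) times that function evaluated at t - 2.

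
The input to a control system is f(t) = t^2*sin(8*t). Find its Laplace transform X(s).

L{sin(8t)} = 8/(s^2 + 64).
Then apply L{t^2·g(t)} = (-1)^2 d^2/ds^2[G(s)] with G(s) = 8/(s^2 + 64):
differentiating 2 times and applying the sign gives 16*(3*s^2 - 64)/(s^2 + 64)^3.

X(s) = 16*(3*s^2 - 64)/(s^2 + 64)^3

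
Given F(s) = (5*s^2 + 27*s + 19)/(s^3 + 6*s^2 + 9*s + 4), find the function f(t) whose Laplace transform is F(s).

f(t) = -t*exp(-t) + 6*exp(-t) - exp(-4*t)

Factor the denominator: s^3 + 6*s^2 + 9*s + 4 = (s + 1)^2*(s + 4).
Partial fraction decomposition gives [6/(s + 1)] + [-1/(s + 1)^2] + [-1/(s + 4)].
Invert each term: 6/(s + 1) ↔ 6e^(-t); -1/(s + 1)^2 ↔ -t·e^(-t); -1/(s + 4) ↔ -e^(-4t).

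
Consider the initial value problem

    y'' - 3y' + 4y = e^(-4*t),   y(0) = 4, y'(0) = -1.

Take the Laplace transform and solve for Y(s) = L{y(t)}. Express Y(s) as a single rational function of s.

Laplace-transform each side.
With L{y''} = s^2 Y - s·y(0) - y'(0) and L{y'} = sY - y(0), with y(0) = 4, y'(0) = -1: the LHS transforms to (s^2 - 3*s + 4)Y - (4*s - 13).
The right side is L{e^(-4*t)} = 1/(s + 4).
So (s^2 - 3*s + 4)Y = 1/(s + 4) + (4*s - 13).
Divide through and combine into a single rational function.

Y(s) = (4*s^2 + 3*s - 51)/(s^3 + s^2 - 8*s + 16)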